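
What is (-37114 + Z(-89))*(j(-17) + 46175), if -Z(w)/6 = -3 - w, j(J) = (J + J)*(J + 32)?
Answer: -1718373950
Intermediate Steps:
j(J) = 2*J*(32 + J) (j(J) = (2*J)*(32 + J) = 2*J*(32 + J))
Z(w) = 18 + 6*w (Z(w) = -6*(-3 - w) = 18 + 6*w)
(-37114 + Z(-89))*(j(-17) + 46175) = (-37114 + (18 + 6*(-89)))*(2*(-17)*(32 - 17) + 46175) = (-37114 + (18 - 534))*(2*(-17)*15 + 46175) = (-37114 - 516)*(-510 + 46175) = -37630*45665 = -1718373950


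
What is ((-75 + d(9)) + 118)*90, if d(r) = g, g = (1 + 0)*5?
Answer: 4320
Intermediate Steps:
g = 5 (g = 1*5 = 5)
d(r) = 5
((-75 + d(9)) + 118)*90 = ((-75 + 5) + 118)*90 = (-70 + 118)*90 = 48*90 = 4320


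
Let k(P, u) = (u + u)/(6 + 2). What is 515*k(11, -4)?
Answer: -515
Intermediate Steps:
k(P, u) = u/4 (k(P, u) = (2*u)/8 = (2*u)*(⅛) = u/4)
515*k(11, -4) = 515*((¼)*(-4)) = 515*(-1) = -515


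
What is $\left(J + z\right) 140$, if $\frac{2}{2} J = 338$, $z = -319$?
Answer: $2660$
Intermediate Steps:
$J = 338$
$\left(J + z\right) 140 = \left(338 - 319\right) 140 = 19 \cdot 140 = 2660$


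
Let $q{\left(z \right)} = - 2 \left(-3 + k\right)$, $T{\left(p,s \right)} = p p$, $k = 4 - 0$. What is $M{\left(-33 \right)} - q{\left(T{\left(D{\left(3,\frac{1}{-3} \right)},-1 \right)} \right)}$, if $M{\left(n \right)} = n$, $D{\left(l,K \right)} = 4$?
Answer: $-31$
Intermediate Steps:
$k = 4$ ($k = 4 + 0 = 4$)
$T{\left(p,s \right)} = p^{2}$
$q{\left(z \right)} = -2$ ($q{\left(z \right)} = - 2 \left(-3 + 4\right) = \left(-2\right) 1 = -2$)
$M{\left(-33 \right)} - q{\left(T{\left(D{\left(3,\frac{1}{-3} \right)},-1 \right)} \right)} = -33 - -2 = -33 + 2 = -31$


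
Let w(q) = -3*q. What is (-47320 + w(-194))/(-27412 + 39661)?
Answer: -46738/12249 ≈ -3.8157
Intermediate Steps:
(-47320 + w(-194))/(-27412 + 39661) = (-47320 - 3*(-194))/(-27412 + 39661) = (-47320 + 582)/12249 = -46738*1/12249 = -46738/12249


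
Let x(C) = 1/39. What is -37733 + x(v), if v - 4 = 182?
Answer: -1471586/39 ≈ -37733.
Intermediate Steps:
v = 186 (v = 4 + 182 = 186)
x(C) = 1/39
-37733 + x(v) = -37733 + 1/39 = -1471586/39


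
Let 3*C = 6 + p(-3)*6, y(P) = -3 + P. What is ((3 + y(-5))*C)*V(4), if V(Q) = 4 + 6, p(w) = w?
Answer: 200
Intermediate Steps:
C = -4 (C = (6 - 3*6)/3 = (6 - 18)/3 = (1/3)*(-12) = -4)
V(Q) = 10
((3 + y(-5))*C)*V(4) = ((3 + (-3 - 5))*(-4))*10 = ((3 - 8)*(-4))*10 = -5*(-4)*10 = 20*10 = 200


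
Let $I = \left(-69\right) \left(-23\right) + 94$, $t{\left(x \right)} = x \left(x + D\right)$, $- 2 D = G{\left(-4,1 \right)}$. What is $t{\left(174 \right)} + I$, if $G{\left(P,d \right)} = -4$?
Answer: $32305$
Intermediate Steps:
$D = 2$ ($D = \left(- \frac{1}{2}\right) \left(-4\right) = 2$)
$t{\left(x \right)} = x \left(2 + x\right)$ ($t{\left(x \right)} = x \left(x + 2\right) = x \left(2 + x\right)$)
$I = 1681$ ($I = 1587 + 94 = 1681$)
$t{\left(174 \right)} + I = 174 \left(2 + 174\right) + 1681 = 174 \cdot 176 + 1681 = 30624 + 1681 = 32305$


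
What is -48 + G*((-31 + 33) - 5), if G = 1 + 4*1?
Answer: -63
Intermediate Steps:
G = 5 (G = 1 + 4 = 5)
-48 + G*((-31 + 33) - 5) = -48 + 5*((-31 + 33) - 5) = -48 + 5*(2 - 5) = -48 + 5*(-3) = -48 - 15 = -63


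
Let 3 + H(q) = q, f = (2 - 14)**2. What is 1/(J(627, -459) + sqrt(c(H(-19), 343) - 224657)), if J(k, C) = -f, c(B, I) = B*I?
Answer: -48/84313 - I*sqrt(232203)/252939 ≈ -0.00056931 - 0.0019051*I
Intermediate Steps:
f = 144 (f = (-12)**2 = 144)
H(q) = -3 + q
J(k, C) = -144 (J(k, C) = -1*144 = -144)
1/(J(627, -459) + sqrt(c(H(-19), 343) - 224657)) = 1/(-144 + sqrt((-3 - 19)*343 - 224657)) = 1/(-144 + sqrt(-22*343 - 224657)) = 1/(-144 + sqrt(-7546 - 224657)) = 1/(-144 + sqrt(-232203)) = 1/(-144 + I*sqrt(232203))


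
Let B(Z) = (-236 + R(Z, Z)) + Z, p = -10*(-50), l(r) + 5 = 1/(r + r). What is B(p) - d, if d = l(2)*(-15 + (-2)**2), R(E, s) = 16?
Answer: 911/4 ≈ 227.75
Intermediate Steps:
l(r) = -5 + 1/(2*r) (l(r) = -5 + 1/(r + r) = -5 + 1/(2*r))
p = 500
d = 209/4 (d = (-5 + (1/2)/2)*(-15 + (-2)**2) = (-5 + (1/2)*(1/2))*(-15 + 4) = (-5 + 1/4)*(-11) = -19/4*(-11) = 209/4 ≈ 52.250)
B(Z) = -220 + Z (B(Z) = (-236 + 16) + Z = -220 + Z)
B(p) - d = (-220 + 500) - 1*209/4 = 280 - 209/4 = 911/4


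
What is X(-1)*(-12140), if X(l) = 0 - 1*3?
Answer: 36420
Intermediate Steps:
X(l) = -3 (X(l) = 0 - 3 = -3)
X(-1)*(-12140) = -3*(-12140) = 36420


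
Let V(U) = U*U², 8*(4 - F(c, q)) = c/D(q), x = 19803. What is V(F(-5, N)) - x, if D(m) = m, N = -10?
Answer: -80863041/4096 ≈ -19742.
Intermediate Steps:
F(c, q) = 4 - c/(8*q)
V(U) = U³
V(F(-5, N)) - x = (4 - ⅛*(-5)/(-10))³ - 1*19803 = (4 - ⅛*(-5)*(-⅒))³ - 19803 = (4 - 1/16)³ - 19803 = (63/16)³ - 19803 = 250047/4096 - 19803 = -80863041/4096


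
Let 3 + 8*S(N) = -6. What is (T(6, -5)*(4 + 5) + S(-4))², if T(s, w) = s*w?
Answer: 4704561/64 ≈ 73509.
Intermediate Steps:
S(N) = -9/8 (S(N) = -3/8 + (⅛)*(-6) = -3/8 - ¾ = -9/8)
(T(6, -5)*(4 + 5) + S(-4))² = ((6*(-5))*(4 + 5) - 9/8)² = (-30*9 - 9/8)² = (-270 - 9/8)² = (-2169/8)² = 4704561/64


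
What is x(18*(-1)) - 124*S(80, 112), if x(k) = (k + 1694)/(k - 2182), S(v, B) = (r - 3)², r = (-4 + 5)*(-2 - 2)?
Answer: -3342219/550 ≈ -6076.8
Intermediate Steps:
r = -4 (r = 1*(-4) = -4)
S(v, B) = 49 (S(v, B) = (-4 - 3)² = (-7)² = 49)
x(k) = (1694 + k)/(-2182 + k)
x(18*(-1)) - 124*S(80, 112) = (1694 + 18*(-1))/(-2182 + 18*(-1)) - 124*49 = (1694 - 18)/(-2182 - 18) - 6076 = 1676/(-2200) - 6076 = -1/2200*1676 - 6076 = -419/550 - 6076 = -3342219/550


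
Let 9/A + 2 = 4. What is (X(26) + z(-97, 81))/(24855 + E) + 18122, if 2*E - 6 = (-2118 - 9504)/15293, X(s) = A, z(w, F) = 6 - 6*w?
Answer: 4592695706819/253431722 ≈ 18122.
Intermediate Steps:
A = 9/2 (A = 9/(-2 + 4) = 9/2 ≈ 4.5000)
X(s) = 9/2
E = 40068/15293 (E = 3 + ((-2118 - 9504)/15293)/2 = 3 + (-11622*1/15293)/2 = 3 + (½)*(-11622/15293) = 3 - 5811/15293 = 40068/15293 ≈ 2.6200)
(X(26) + z(-97, 81))/(24855 + E) + 18122 = (9/2 + (6 - 6*(-97)))/(24855 + 40068/15293) + 18122 = (9/2 + (6 + 582))/(380147583/15293) + 18122 = (9/2 + 588)*(15293/380147583) + 18122 = (1185/2)*(15293/380147583) + 18122 = 6040735/253431722 + 18122 = 4592695706819/253431722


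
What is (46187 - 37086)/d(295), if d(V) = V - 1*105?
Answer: 479/10 ≈ 47.900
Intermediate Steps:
d(V) = -105 + V (d(V) = V - 105 = -105 + V)
(46187 - 37086)/d(295) = (46187 - 37086)/(-105 + 295) = 9101/190 = 9101*(1/190) = 479/10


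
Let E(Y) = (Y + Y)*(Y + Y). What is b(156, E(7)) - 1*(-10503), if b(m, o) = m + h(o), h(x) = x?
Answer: 10855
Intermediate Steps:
E(Y) = 4*Y**2 (E(Y) = (2*Y)*(2*Y) = 4*Y**2)
b(m, o) = m + o
b(156, E(7)) - 1*(-10503) = (156 + 4*7**2) - 1*(-10503) = (156 + 4*49) + 10503 = (156 + 196) + 10503 = 352 + 10503 = 10855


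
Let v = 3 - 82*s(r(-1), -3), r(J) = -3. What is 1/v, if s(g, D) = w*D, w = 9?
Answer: 1/2217 ≈ 0.00045106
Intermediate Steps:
s(g, D) = 9*D
v = 2217 (v = 3 - 738*(-3) = 3 - 82*(-27) = 3 + 2214 = 2217)
1/v = 1/2217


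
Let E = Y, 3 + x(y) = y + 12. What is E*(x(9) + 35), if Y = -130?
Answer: -6890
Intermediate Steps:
x(y) = 9 + y (x(y) = -3 + (y + 12) = -3 + (12 + y) = 9 + y)
E = -130
E*(x(9) + 35) = -130*((9 + 9) + 35) = -130*(18 + 35) = -130*53 = -6890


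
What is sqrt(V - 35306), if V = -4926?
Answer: 2*I*sqrt(10058) ≈ 200.58*I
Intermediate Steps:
sqrt(V - 35306) = sqrt(-4926 - 35306) = sqrt(-40232) = 2*I*sqrt(10058)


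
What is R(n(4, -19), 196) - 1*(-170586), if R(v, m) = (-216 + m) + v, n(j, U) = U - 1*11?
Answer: 170536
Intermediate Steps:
n(j, U) = -11 + U (n(j, U) = U - 11 = -11 + U)
R(v, m) = -216 + m + v
R(n(4, -19), 196) - 1*(-170586) = (-216 + 196 + (-11 - 19)) - 1*(-170586) = (-216 + 196 - 30) + 170586 = -50 + 170586 = 170536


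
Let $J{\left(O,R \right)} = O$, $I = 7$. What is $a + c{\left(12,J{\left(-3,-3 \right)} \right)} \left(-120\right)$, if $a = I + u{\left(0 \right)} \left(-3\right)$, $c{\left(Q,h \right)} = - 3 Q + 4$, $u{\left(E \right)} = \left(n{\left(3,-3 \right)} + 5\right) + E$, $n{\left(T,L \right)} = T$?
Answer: $3823$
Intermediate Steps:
$u{\left(E \right)} = 8 + E$ ($u{\left(E \right)} = \left(3 + 5\right) + E = 8 + E$)
$c{\left(Q,h \right)} = 4 - 3 Q$
$a = -17$ ($a = 7 + \left(8 + 0\right) \left(-3\right) = 7 + 8 \left(-3\right) = 7 - 24 = -17$)
$a + c{\left(12,J{\left(-3,-3 \right)} \right)} \left(-120\right) = -17 + \left(4 - 36\right) \left(-120\right) = -17 - -3840 = -17 + 3840 = 3823$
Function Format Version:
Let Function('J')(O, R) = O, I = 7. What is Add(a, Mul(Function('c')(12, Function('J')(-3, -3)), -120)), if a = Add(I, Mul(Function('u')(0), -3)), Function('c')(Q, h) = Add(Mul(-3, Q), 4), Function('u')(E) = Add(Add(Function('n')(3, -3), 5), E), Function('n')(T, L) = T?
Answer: 3823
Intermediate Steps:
Function('u')(E) = Add(8, E) (Function('u')(E) = Add(Add(3, 5), E) = Add(8, E))
Function('c')(Q, h) = Add(4, Mul(-3, Q))
a = -17 (a = Add(7, Mul(Add(8, 0), -3)) = Add(7, Mul(8, -3)) = Add(7, -24) = -17)
Add(a, Mul(Function('c')(12, Function('J')(-3, -3)), -120)) = Add(-17, Mul(Add(4, Mul(-3, 12)), -120)) = Add(-17, Mul(Add(4, -36), -120)) = Add(-17, Mul(-32, -120)) = Add(-17, 3840) = 3823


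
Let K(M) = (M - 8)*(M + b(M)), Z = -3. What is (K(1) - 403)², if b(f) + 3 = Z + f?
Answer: 140625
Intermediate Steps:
b(f) = -6 + f (b(f) = -3 + (-3 + f) = -6 + f)
K(M) = (-8 + M)*(-6 + 2*M) (K(M) = (M - 8)*(M + (-6 + M)) = (-8 + M)*(-6 + 2*M))
(K(1) - 403)² = ((48 - 22*1 + 2*1²) - 403)² = ((48 - 22 + 2*1) - 403)² = ((48 - 22 + 2) - 403)² = (28 - 403)² = (-375)² = 140625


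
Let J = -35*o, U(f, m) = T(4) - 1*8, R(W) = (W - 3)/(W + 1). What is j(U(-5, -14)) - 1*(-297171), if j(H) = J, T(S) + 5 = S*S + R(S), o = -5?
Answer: 297346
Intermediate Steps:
R(W) = (-3 + W)/(1 + W)
T(S) = -5 + S² + (-3 + S)/(1 + S) (T(S) = -5 + (S*S + (-3 + S)/(1 + S)) = -5 + (S² + (-3 + S)/(1 + S)) = -5 + S² + (-3 + S)/(1 + S))
U(f, m) = 16/5 (U(f, m) = (-3 + 4 + (1 + 4)*(-5 + 4²))/(1 + 4) - 1*8 = (-3 + 4 + 5*(-5 + 16))/5 - 8 = (-3 + 4 + 5*11)/5 - 8 = (-3 + 4 + 55)/5 - 8 = (⅕)*56 - 8 = 56/5 - 8 = 16/5)
J = 175 (J = -35*(-5) = 175)
j(H) = 175
j(U(-5, -14)) - 1*(-297171) = 175 - 1*(-297171) = 175 + 297171 = 297346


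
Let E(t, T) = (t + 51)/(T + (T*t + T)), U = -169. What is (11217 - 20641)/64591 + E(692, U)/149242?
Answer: -164957717717001/1130600683920292 ≈ -0.14590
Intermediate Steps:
E(t, T) = (51 + t)/(2*T + T*t) (E(t, T) = (51 + t)/(T + (T + T*t)) = (51 + t)/(2*T + T*t))
(11217 - 20641)/64591 + E(692, U)/149242 = (11217 - 20641)/64591 + ((51 + 692)/((-169)*(2 + 692)))/149242 = -9424*1/64591 - 1/169*743/694*(1/149242) = -9424/64591 - 1/169*1/694*743*(1/149242) = -9424/64591 - 743/117286*1/149242 = -9424/64591 - 743/17503997212 = -164957717717001/1130600683920292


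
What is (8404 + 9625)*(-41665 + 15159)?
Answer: -477876674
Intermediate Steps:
(8404 + 9625)*(-41665 + 15159) = 18029*(-26506) = -477876674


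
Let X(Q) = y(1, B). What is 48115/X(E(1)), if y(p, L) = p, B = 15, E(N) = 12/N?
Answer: 48115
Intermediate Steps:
X(Q) = 1
48115/X(E(1)) = 48115/1 = 48115*1 = 48115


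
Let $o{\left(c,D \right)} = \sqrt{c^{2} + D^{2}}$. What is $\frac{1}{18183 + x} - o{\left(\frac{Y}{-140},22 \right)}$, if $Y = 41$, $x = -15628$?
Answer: $\frac{1}{2555} - \frac{\sqrt{9488081}}{140} \approx -22.002$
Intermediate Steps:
$o{\left(c,D \right)} = \sqrt{D^{2} + c^{2}}$
$\frac{1}{18183 + x} - o{\left(\frac{Y}{-140},22 \right)} = \frac{1}{18183 - 15628} - \sqrt{22^{2} + \left(\frac{41}{-140}\right)^{2}} = \frac{1}{2555} - \sqrt{484 + \left(41 \left(- \frac{1}{140}\right)\right)^{2}} = \frac{1}{2555} - \sqrt{484 + \left(- \frac{41}{140}\right)^{2}} = \frac{1}{2555} - \sqrt{484 + \frac{1681}{19600}} = \frac{1}{2555} - \sqrt{\frac{9488081}{19600}} = \frac{1}{2555} - \frac{\sqrt{9488081}}{140}$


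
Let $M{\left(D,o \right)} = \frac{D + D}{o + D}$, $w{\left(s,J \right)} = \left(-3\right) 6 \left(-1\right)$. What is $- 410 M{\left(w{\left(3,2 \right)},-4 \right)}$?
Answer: $- \frac{7380}{7} \approx -1054.3$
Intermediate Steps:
$w{\left(s,J \right)} = 18$ ($w{\left(s,J \right)} = \left(-18\right) \left(-1\right) = 18$)
$M{\left(D,o \right)} = \frac{2 D}{D + o}$
$- 410 M{\left(w{\left(3,2 \right)},-4 \right)} = - 410 \cdot 2 \cdot 18 \frac{1}{18 - 4} = - 410 \cdot 2 \cdot 18 \cdot \frac{1}{14} = \left(-410\right) \frac{18}{7} = - \frac{7380}{7}$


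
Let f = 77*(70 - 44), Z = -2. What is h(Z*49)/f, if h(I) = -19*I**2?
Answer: -13034/143 ≈ -91.147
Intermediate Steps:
f = 2002 (f = 77*26 = 2002)
h(Z*49)/f = -19*(-2*49)**2/2002 = -19*(-98)**2*(1/2002) = -19*9604*(1/2002) = -182476*1/2002 = -13034/143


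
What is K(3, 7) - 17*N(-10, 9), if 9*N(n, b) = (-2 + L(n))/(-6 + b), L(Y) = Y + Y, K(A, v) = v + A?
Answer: 644/27 ≈ 23.852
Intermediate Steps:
K(A, v) = A + v
L(Y) = 2*Y
N(n, b) = (-2 + 2*n)/(9*(-6 + b)) (N(n, b) = ((-2 + 2*n)/(-6 + b))/9 = (-2 + 2*n)/(9*(-6 + b)))
K(3, 7) - 17*N(-10, 9) = (3 + 7) - 34*(-1 - 10)/(9*(-6 + 9)) = 10 - 34*(-11)/(9*3) = 10 - 17*(-22/27) = 10 + 374/27 = 644/27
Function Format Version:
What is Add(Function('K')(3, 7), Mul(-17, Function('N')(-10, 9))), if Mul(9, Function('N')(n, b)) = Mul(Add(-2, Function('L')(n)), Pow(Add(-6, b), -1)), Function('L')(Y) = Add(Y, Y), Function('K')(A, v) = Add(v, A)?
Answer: Rational(644, 27) ≈ 23.852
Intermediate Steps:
Function('K')(A, v) = Add(A, v)
Function('L')(Y) = Mul(2, Y)
Function('N')(n, b) = Mul(Rational(1, 9), Pow(Add(-6, b), -1), Add(-2, Mul(2, n))) (Function('N')(n, b) = Mul(Rational(1, 9), Mul(Add(-2, Mul(2, n)), Pow(Add(-6, b), -1))) = Mul(Rational(1, 9), Mul(Pow(Add(-6, b), -1), Add(-2, Mul(2, n)))) = Mul(Rational(1, 9), Pow(Add(-6, b), -1), Add(-2, Mul(2, n))))
Add(Function('K')(3, 7), Mul(-17, Function('N')(-10, 9))) = Add(Add(3, 7), Mul(-17, Mul(Rational(2, 9), Pow(Add(-6, 9), -1), Add(-1, -10)))) = Add(10, Mul(-17, Mul(Rational(2, 9), Pow(3, -1), -11))) = Add(10, Mul(-17, Mul(Rational(2, 9), Rational(1, 3), -11))) = Add(10, Mul(-17, Rational(-22, 27))) = Add(10, Rational(374, 27)) = Rational(644, 27)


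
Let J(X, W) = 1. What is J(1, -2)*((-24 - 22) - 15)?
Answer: -61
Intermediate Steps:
J(1, -2)*((-24 - 22) - 15) = 1*((-24 - 22) - 15) = 1*(-46 - 15) = 1*(-61) = -61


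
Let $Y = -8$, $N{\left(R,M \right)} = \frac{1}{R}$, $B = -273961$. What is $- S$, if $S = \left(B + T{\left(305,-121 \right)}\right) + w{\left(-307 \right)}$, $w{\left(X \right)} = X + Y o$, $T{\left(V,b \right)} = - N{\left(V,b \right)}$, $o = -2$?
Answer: $\frac{83646861}{305} \approx 2.7425 \cdot 10^{5}$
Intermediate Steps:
$T{\left(V,b \right)} = - \frac{1}{V}$
$w{\left(X \right)} = 16 + X$ ($w{\left(X \right)} = X - -16 = X + 16 = 16 + X$)
$S = - \frac{83646861}{305}$ ($S = \left(-273961 - \frac{1}{305}\right) + \left(16 - 307\right) = \left(-273961 - \frac{1}{305}\right) - 291 = - \frac{83558106}{305} - 291 = - \frac{83646861}{305} \approx -2.7425 \cdot 10^{5}$)
$- S = \left(-1\right) \left(- \frac{83646861}{305}\right) = \frac{83646861}{305}$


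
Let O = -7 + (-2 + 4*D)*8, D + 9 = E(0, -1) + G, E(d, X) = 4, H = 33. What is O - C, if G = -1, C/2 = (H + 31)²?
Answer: -8407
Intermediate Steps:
C = 8192 (C = 2*(33 + 31)² = 2*64² = 2*4096 = 8192)
D = -6 (D = -9 + (4 - 1) = -9 + 3 = -6)
O = -215 (O = -7 + (-2 + 4*(-6))*8 = -7 + (-2 - 24)*8 = -7 - 26*8 = -7 - 208 = -215)
O - C = -215 - 1*8192 = -215 - 8192 = -8407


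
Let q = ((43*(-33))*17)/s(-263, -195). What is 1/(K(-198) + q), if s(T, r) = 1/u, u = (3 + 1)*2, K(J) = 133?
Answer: -1/192851 ≈ -5.1853e-6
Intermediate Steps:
u = 8 (u = 4*2 = 8)
s(T, r) = ⅛ (s(T, r) = 1/8 = ⅛)
q = -192984 (q = ((43*(-33))*17)/(⅛) = -1419*17*8 = -24123*8 = -192984)
1/(K(-198) + q) = 1/(133 - 192984) = 1/(-192851) = -1/192851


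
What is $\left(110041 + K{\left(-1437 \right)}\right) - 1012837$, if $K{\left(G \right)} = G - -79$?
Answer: $-904154$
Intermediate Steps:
$K{\left(G \right)} = 79 + G$ ($K{\left(G \right)} = G + 79 = 79 + G$)
$\left(110041 + K{\left(-1437 \right)}\right) - 1012837 = \left(110041 + \left(79 - 1437\right)\right) - 1012837 = \left(110041 - 1358\right) - 1012837 = 108683 - 1012837 = -904154$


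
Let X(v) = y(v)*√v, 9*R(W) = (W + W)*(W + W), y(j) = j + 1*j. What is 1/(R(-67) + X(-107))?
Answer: 40401/179832967 + 8667*I*√107/359665934 ≈ 0.00022466 + 0.00024927*I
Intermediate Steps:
y(j) = 2*j (y(j) = j + j = 2*j)
R(W) = 4*W²/9 (R(W) = ((W + W)*(W + W))/9 = ((2*W)*(2*W))/9 = (4*W²)/9 = 4*W²/9)
X(v) = 2*v^(3/2) (X(v) = (2*v)*√v = 2*v^(3/2))
1/(R(-67) + X(-107)) = 1/((4/9)*(-67)² + 2*(-107)^(3/2)) = 1/((4/9)*4489 + 2*(-107*I*√107)) = 1/(17956/9 - 214*I*√107)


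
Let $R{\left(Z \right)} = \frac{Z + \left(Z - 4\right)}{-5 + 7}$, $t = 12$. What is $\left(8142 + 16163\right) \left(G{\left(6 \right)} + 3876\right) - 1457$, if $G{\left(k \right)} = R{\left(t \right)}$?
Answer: $94447773$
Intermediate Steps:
$R{\left(Z \right)} = -2 + Z$ ($R{\left(Z \right)} = \frac{Z + \left(-4 + Z\right)}{2} = \left(-4 + 2 Z\right) \frac{1}{2} = -2 + Z$)
$G{\left(k \right)} = 10$ ($G{\left(k \right)} = -2 + 12 = 10$)
$\left(8142 + 16163\right) \left(G{\left(6 \right)} + 3876\right) - 1457 = \left(8142 + 16163\right) \left(10 + 3876\right) - 1457 = 24305 \cdot 3886 - 1457 = 94449230 - 1457 = 94447773$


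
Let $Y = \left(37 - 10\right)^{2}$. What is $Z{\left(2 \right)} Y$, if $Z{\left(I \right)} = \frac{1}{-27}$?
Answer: $-27$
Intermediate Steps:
$Z{\left(I \right)} = - \frac{1}{27}$
$Y = 729$ ($Y = \left(37 - 10\right)^{2} = 27^{2} = 729$)
$Z{\left(2 \right)} Y = \left(- \frac{1}{27}\right) 729 = -27$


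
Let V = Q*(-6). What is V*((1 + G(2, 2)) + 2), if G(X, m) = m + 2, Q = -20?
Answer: 840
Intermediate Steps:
G(X, m) = 2 + m
V = 120 (V = -20*(-6) = 120)
V*((1 + G(2, 2)) + 2) = 120*((1 + (2 + 2)) + 2) = 120*((1 + 4) + 2) = 120*(5 + 2) = 120*7 = 840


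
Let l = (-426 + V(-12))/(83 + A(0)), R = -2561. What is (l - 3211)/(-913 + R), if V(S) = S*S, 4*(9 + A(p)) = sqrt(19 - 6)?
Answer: 93875707/101444274 - 188*sqrt(13)/50722137 ≈ 0.92538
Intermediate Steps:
A(p) = -9 + sqrt(13)/4 (A(p) = -9 + sqrt(19 - 6)/4 = -9 + sqrt(13)/4)
V(S) = S**2
l = -282/(74 + sqrt(13)/4) (l = (-426 + (-12)**2)/(83 + (-9 + sqrt(13)/4)) = (-426 + 144)/(74 + sqrt(13)/4) = -282/(74 + sqrt(13)/4) ≈ -3.7649)
(l - 3211)/(-913 + R) = ((-111296/29201 + 376*sqrt(13)/29201) - 3211)/(-913 - 2561) = (-93875707/29201 + 376*sqrt(13)/29201)/(-3474) = (-93875707/29201 + 376*sqrt(13)/29201)*(-1/3474) = 93875707/101444274 - 188*sqrt(13)/50722137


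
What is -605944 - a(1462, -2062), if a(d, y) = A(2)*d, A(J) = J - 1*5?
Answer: -601558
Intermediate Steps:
A(J) = -5 + J (A(J) = J - 5 = -5 + J)
a(d, y) = -3*d (a(d, y) = (-5 + 2)*d = -3*d)
-605944 - a(1462, -2062) = -605944 - (-3)*1462 = -605944 - 1*(-4386) = -605944 + 4386 = -601558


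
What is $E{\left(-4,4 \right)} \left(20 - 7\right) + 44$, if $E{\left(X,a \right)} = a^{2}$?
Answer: $252$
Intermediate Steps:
$E{\left(-4,4 \right)} \left(20 - 7\right) + 44 = 4^{2} \left(20 - 7\right) + 44 = 16 \cdot 13 + 44 = 208 + 44 = 252$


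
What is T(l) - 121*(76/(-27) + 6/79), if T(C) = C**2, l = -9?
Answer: 879655/2133 ≈ 412.40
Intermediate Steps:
T(l) - 121*(76/(-27) + 6/79) = (-9)**2 - 121*(76/(-27) + 6/79) = 81 - 121*(76*(-1/27) + 6*(1/79)) = 81 - 121*(-76/27 + 6/79) = 81 - 121*(-5842/2133) = 81 + 706882/2133 = 879655/2133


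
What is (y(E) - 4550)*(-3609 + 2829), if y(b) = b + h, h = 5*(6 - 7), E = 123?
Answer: 3456960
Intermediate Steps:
h = -5 (h = 5*(-1) = -5)
y(b) = -5 + b (y(b) = b - 5 = -5 + b)
(y(E) - 4550)*(-3609 + 2829) = ((-5 + 123) - 4550)*(-3609 + 2829) = (118 - 4550)*(-780) = -4432*(-780) = 3456960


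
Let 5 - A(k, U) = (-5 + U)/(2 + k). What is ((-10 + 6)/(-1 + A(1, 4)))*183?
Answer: -2196/13 ≈ -168.92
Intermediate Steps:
A(k, U) = 5 - (-5 + U)/(2 + k)
((-10 + 6)/(-1 + A(1, 4)))*183 = ((-10 + 6)/(-1 + (15 - 1*4 + 5*1)/(2 + 1)))*183 = -4/(-1 + (15 - 4 + 5)/3)*183 = -4/(-1 + (⅓)*16)*183 = -4/(-1 + 16/3)*183 = -4/13/3*183 = -4*3/13*183 = -12/13*183 = -2196/13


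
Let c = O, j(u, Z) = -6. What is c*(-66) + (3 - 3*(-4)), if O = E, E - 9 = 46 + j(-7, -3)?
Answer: -3219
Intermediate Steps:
E = 49 (E = 9 + (46 - 6) = 9 + 40 = 49)
O = 49
c = 49
c*(-66) + (3 - 3*(-4)) = 49*(-66) + (3 - 3*(-4)) = -3234 + (3 + 12) = -3234 + 15 = -3219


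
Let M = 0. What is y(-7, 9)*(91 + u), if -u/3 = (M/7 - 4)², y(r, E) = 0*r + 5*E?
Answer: 1935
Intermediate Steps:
y(r, E) = 5*E (y(r, E) = 0 + 5*E = 5*E)
u = -48 (u = -3*(0/7 - 4)² = -3*(0*(⅐) - 4)² = -3*(0 - 4)² = -3*(-4)² = -3*16 = -48)
y(-7, 9)*(91 + u) = (5*9)*(91 - 48) = 45*43 = 1935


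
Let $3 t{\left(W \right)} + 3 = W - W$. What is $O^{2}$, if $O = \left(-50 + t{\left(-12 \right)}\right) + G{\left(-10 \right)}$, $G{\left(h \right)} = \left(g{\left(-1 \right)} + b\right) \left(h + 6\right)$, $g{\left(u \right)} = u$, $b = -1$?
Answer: $1849$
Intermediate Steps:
$G{\left(h \right)} = -12 - 2 h$ ($G{\left(h \right)} = \left(-1 - 1\right) \left(h + 6\right) = - 2 \left(6 + h\right) = -12 - 2 h$)
$t{\left(W \right)} = -1$ ($t{\left(W \right)} = -1 + \frac{W - W}{3} = -1 + \frac{1}{3} \cdot 0 = -1 + 0 = -1$)
$O = -43$ ($O = \left(-50 - 1\right) - -8 = -51 + \left(-12 + 20\right) = -51 + 8 = -43$)
$O^{2} = \left(-43\right)^{2} = 1849$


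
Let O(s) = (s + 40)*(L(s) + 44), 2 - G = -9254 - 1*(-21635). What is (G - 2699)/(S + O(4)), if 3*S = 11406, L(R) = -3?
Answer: -7539/2803 ≈ -2.6896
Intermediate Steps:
S = 3802 (S = (⅓)*11406 = 3802)
G = -12379 (G = 2 - (-9254 - 1*(-21635)) = 2 - (-9254 + 21635) = 2 - 1*12381 = 2 - 12381 = -12379)
O(s) = 1640 + 41*s (O(s) = (s + 40)*(-3 + 44) = (40 + s)*41 = 1640 + 41*s)
(G - 2699)/(S + O(4)) = (-12379 - 2699)/(3802 + (1640 + 41*4)) = -15078/(3802 + (1640 + 164)) = -15078/(3802 + 1804) = -15078/5606 = -15078*1/5606 = -7539/2803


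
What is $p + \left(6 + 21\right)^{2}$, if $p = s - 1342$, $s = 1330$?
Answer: $717$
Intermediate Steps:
$p = -12$ ($p = 1330 - 1342 = -12$)
$p + \left(6 + 21\right)^{2} = -12 + \left(6 + 21\right)^{2} = -12 + 27^{2} = -12 + 729 = 717$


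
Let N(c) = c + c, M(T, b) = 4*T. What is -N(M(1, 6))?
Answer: -8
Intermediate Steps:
N(c) = 2*c
-N(M(1, 6)) = -2*4*1 = -2*4 = -1*8 = -8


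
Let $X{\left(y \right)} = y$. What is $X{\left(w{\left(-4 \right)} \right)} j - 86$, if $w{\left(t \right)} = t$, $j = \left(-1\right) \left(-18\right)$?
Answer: $-158$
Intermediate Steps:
$j = 18$
$X{\left(w{\left(-4 \right)} \right)} j - 86 = \left(-4\right) 18 - 86 = -72 - 86 = -158$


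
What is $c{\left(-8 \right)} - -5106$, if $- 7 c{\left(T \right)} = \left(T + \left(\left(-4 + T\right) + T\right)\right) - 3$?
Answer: $\frac{35773}{7} \approx 5110.4$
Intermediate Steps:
$c{\left(T \right)} = 1 - \frac{3 T}{7}$ ($c{\left(T \right)} = - \frac{\left(T + \left(\left(-4 + T\right) + T\right)\right) - 3}{7} = - \frac{\left(T + \left(-4 + 2 T\right)\right) - 3}{7} = - \frac{\left(-4 + 3 T\right) - 3}{7} = - \frac{-7 + 3 T}{7} = 1 - \frac{3 T}{7}$)
$c{\left(-8 \right)} - -5106 = \left(1 - - \frac{24}{7}\right) - -5106 = \left(1 + \frac{24}{7}\right) + 5106 = \frac{31}{7} + 5106 = \frac{35773}{7}$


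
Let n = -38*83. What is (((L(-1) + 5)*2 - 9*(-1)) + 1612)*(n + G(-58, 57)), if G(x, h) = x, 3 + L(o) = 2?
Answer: -5232348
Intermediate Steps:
L(o) = -1 (L(o) = -3 + 2 = -1)
n = -3154
(((L(-1) + 5)*2 - 9*(-1)) + 1612)*(n + G(-58, 57)) = (((-1 + 5)*2 - 9*(-1)) + 1612)*(-3154 - 58) = ((4*2 + 9) + 1612)*(-3212) = ((8 + 9) + 1612)*(-3212) = (17 + 1612)*(-3212) = 1629*(-3212) = -5232348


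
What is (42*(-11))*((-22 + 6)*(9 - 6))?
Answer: 22176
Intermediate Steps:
(42*(-11))*((-22 + 6)*(9 - 6)) = -(-7392)*3 = -462*(-48) = 22176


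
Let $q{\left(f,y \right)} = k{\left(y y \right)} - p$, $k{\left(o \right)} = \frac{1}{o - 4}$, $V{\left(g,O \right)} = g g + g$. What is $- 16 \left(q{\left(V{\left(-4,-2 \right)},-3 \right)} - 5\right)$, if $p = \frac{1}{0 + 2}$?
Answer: $\frac{424}{5} \approx 84.8$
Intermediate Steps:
$V{\left(g,O \right)} = g + g^{2}$ ($V{\left(g,O \right)} = g^{2} + g = g + g^{2}$)
$p = \frac{1}{2} \approx 0.5$
$k{\left(o \right)} = \frac{1}{-4 + o}$
$q{\left(f,y \right)} = - \frac{1}{2} + \frac{1}{-4 + y^{2}}$ ($q{\left(f,y \right)} = \frac{1}{-4 + y y} - \frac{1}{2} = \frac{1}{-4 + y^{2}} - \frac{1}{2} = - \frac{1}{2} + \frac{1}{-4 + y^{2}}$)
$- 16 \left(q{\left(V{\left(-4,-2 \right)},-3 \right)} - 5\right) = - 16 \left(\frac{6 - \left(-3\right)^{2}}{2 \left(-4 + \left(-3\right)^{2}\right)} - 5\right) = - 16 \left(\frac{6 - 9}{2 \left(-4 + 9\right)} - 5\right) = - 16 \left(\frac{6 - 9}{2 \cdot 5} - 5\right) = - 16 \left(\frac{1}{2} \cdot \frac{1}{5} \left(-3\right) - 5\right) = - 16 \left(- \frac{3}{10} - 5\right) = \left(-16\right) \left(- \frac{53}{10}\right) = \frac{424}{5}$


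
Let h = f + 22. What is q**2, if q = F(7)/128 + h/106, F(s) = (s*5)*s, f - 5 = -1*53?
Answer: 128165041/46022656 ≈ 2.7848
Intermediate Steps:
f = -48 (f = 5 - 1*53 = 5 - 53 = -48)
F(s) = 5*s**2 (F(s) = (5*s)*s = 5*s**2)
h = -26 (h = -48 + 22 = -26)
q = 11321/6784 (q = (5*7**2)/128 - 26/106 = (5*49)*(1/128) - 26*1/106 = 245*(1/128) - 13/53 = 245/128 - 13/53 = 11321/6784 ≈ 1.6688)
q**2 = (11321/6784)**2 = 128165041/46022656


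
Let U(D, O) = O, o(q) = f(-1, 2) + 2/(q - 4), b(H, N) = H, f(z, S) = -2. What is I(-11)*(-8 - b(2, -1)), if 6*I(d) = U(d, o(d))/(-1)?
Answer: -32/9 ≈ -3.5556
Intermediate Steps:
o(q) = -2 + 2/(-4 + q) (o(q) = -2 + 2/(q - 4) = -2 + 2/(-4 + q))
I(d) = -(5 - d)/(3*(-4 + d)) (I(d) = ((2*(5 - d)/(-4 + d))/(-1))/6 = ((2*(5 - d)/(-4 + d))*(-1))/6 = (-2*(5 - d)/(-4 + d))/6 = -(5 - d)/(3*(-4 + d)))
I(-11)*(-8 - b(2, -1)) = ((-5 - 11)/(3*(-4 - 11)))*(-8 - 1*2) = ((⅓)*(-16)/(-15))*(-8 - 2) = ((⅓)*(-1/15)*(-16))*(-10) = (16/45)*(-10) = -32/9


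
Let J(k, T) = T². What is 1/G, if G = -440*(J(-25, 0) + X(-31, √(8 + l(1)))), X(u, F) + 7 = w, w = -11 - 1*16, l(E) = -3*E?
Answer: 1/14960 ≈ 6.6845e-5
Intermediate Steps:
w = -27 (w = -11 - 16 = -27)
X(u, F) = -34 (X(u, F) = -7 - 27 = -34)
G = 14960 (G = -440*(0² - 34) = -440*(0 - 34) = -440*(-34) = 14960)
1/G = 1/14960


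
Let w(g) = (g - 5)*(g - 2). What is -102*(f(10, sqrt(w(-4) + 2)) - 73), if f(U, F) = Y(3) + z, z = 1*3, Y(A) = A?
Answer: 6834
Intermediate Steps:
w(g) = (-5 + g)*(-2 + g)
z = 3
f(U, F) = 6 (f(U, F) = 3 + 3 = 6)
-102*(f(10, sqrt(w(-4) + 2)) - 73) = -102*(6 - 73) = -102*(-67) = 6834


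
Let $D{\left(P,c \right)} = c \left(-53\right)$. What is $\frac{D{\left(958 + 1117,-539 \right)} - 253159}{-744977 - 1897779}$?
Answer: $\frac{56148}{660689} \approx 0.084984$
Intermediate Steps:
$D{\left(P,c \right)} = - 53 c$
$\frac{D{\left(958 + 1117,-539 \right)} - 253159}{-744977 - 1897779} = \frac{\left(-53\right) \left(-539\right) - 253159}{-744977 - 1897779} = \frac{28567 - 253159}{-2642756} = \left(-224592\right) \left(- \frac{1}{2642756}\right) = \frac{56148}{660689}$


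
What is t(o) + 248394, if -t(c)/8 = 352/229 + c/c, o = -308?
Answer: 56877578/229 ≈ 2.4837e+5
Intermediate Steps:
t(c) = -4648/229 (t(c) = -8*(352/229 + c/c) = -8*(352*(1/229) + 1) = -8*(352/229 + 1) = -8*581/229 = -4648/229)
t(o) + 248394 = -4648/229 + 248394 = 56877578/229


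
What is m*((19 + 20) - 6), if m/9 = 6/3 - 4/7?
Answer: 2970/7 ≈ 424.29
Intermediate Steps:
m = 90/7 (m = 9*(6/3 - 4/7) = 9*(6*(1/3) - 4*1/7) = 9*(2 - 4/7) = 9*(10/7) = 90/7 ≈ 12.857)
m*((19 + 20) - 6) = 90*((19 + 20) - 6)/7 = 90*(39 - 6)/7 = (90/7)*33 = 2970/7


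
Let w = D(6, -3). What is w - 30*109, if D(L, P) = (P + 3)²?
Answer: -3270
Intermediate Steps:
D(L, P) = (3 + P)²
w = 0 (w = (3 - 3)² = 0² = 0)
w - 30*109 = 0 - 30*109 = 0 - 3270 = -3270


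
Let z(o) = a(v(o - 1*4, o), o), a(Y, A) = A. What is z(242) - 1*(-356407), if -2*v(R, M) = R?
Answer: 356649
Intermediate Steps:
v(R, M) = -R/2
z(o) = o
z(242) - 1*(-356407) = 242 - 1*(-356407) = 242 + 356407 = 356649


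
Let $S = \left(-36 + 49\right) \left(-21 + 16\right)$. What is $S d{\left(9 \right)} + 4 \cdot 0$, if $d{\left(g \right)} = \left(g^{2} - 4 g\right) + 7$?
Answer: $-3380$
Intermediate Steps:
$S = -65$ ($S = 13 \left(-5\right) = -65$)
$d{\left(g \right)} = 7 + g^{2} - 4 g$
$S d{\left(9 \right)} + 4 \cdot 0 = - 65 \left(7 + 9^{2} - 36\right) + 4 \cdot 0 = - 65 \left(7 + 81 - 36\right) + 0 = \left(-65\right) 52 + 0 = -3380 + 0 = -3380$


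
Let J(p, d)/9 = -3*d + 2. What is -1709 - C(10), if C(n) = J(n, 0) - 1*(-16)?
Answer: -1743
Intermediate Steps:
J(p, d) = 18 - 27*d (J(p, d) = 9*(-3*d + 2) = 9*(2 - 3*d) = 18 - 27*d)
C(n) = 34 (C(n) = (18 - 27*0) - 1*(-16) = (18 + 0) + 16 = 18 + 16 = 34)
-1709 - C(10) = -1709 - 1*34 = -1709 - 34 = -1743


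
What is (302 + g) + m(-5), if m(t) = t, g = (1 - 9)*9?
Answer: 225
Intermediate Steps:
g = -72 (g = -8*9 = -72)
(302 + g) + m(-5) = (302 - 72) - 5 = 230 - 5 = 225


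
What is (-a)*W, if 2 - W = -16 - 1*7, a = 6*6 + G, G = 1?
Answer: -925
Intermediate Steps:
a = 37 (a = 6*6 + 1 = 36 + 1 = 37)
W = 25 (W = 2 - (-16 - 1*7) = 2 - (-16 - 7) = 2 - 1*(-23) = 2 + 23 = 25)
(-a)*W = -1*37*25 = -37*25 = -925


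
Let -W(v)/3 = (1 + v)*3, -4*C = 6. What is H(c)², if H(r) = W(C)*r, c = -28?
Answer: 15876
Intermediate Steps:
C = -3/2 (C = -¼*6 = -3/2 ≈ -1.5000)
W(v) = -9 - 9*v (W(v) = -3*(1 + v)*3 = -3*(3 + 3*v) = -9 - 9*v)
H(r) = 9*r/2 (H(r) = (-9 - 9*(-3/2))*r = (-9 + 27/2)*r = 9*r/2)
H(c)² = ((9/2)*(-28))² = (-126)² = 15876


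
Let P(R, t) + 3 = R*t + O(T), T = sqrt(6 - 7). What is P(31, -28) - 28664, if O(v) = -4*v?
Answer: -29535 - 4*I ≈ -29535.0 - 4.0*I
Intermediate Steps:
T = I (T = sqrt(-1) = I ≈ 1.0*I)
P(R, t) = -3 - 4*I + R*t (P(R, t) = -3 + (R*t - 4*I) = -3 + (-4*I + R*t) = -3 - 4*I + R*t)
P(31, -28) - 28664 = (-3 - 4*I + 31*(-28)) - 28664 = (-3 - 4*I - 868) - 28664 = (-871 - 4*I) - 28664 = -29535 - 4*I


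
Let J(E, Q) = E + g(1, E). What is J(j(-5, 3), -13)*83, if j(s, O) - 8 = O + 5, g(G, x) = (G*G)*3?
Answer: 1577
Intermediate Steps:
g(G, x) = 3*G² (g(G, x) = G²*3 = 3*G²)
j(s, O) = 13 + O (j(s, O) = 8 + (O + 5) = 8 + (5 + O) = 13 + O)
J(E, Q) = 3 + E (J(E, Q) = E + 3*1² = E + 3*1 = E + 3 = 3 + E)
J(j(-5, 3), -13)*83 = (3 + (13 + 3))*83 = (3 + 16)*83 = 19*83 = 1577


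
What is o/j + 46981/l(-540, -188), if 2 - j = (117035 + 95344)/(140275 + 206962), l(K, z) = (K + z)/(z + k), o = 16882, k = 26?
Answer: 3968381753171/175482580 ≈ 22614.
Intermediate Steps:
l(K, z) = (K + z)/(26 + z) (l(K, z) = (K + z)/(z + 26) = (K + z)/(26 + z))
j = 482095/347237 (j = 2 - (117035 + 95344)/(140275 + 206962) = 2 - 212379/347237 = 482095/347237 ≈ 1.3884)
o/j + 46981/l(-540, -188) = 16882/(482095/347237) + 46981/(((-540 - 188)/(26 - 188))) = 16882*(347237/482095) + 46981/((-728/(-162))) = 5862055034/482095 + 46981/((-1/162*(-728))) = 5862055034/482095 + 46981/(364/81) = 5862055034/482095 + 46981*(81/364) = 5862055034/482095 + 3805461/364 = 3968381753171/175482580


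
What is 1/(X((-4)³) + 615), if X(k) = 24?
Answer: 1/639 ≈ 0.0015649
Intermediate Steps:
1/(X((-4)³) + 615) = 1/(24 + 615) = 1/639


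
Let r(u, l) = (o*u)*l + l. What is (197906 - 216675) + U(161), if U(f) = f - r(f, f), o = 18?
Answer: -485347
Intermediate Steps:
r(u, l) = l + 18*l*u (r(u, l) = (18*u)*l + l = 18*l*u + l = l + 18*l*u)
U(f) = f - f*(1 + 18*f)
(197906 - 216675) + U(161) = (197906 - 216675) - 18*161² = -18769 - 18*25921 = -18769 - 466578 = -485347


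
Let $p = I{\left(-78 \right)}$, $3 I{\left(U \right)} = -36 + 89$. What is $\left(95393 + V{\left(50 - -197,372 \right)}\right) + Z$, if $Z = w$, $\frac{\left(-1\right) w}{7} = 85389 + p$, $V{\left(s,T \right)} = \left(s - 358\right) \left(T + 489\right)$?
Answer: $- \frac{1794074}{3} \approx -5.9803 \cdot 10^{5}$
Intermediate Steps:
$I{\left(U \right)} = \frac{53}{3}$ ($I{\left(U \right)} = \frac{-36 + 89}{3} = \frac{1}{3} \cdot 53 = \frac{53}{3}$)
$V{\left(s,T \right)} = \left(-358 + s\right) \left(489 + T\right)$
$p = \frac{53}{3} \approx 17.667$
$w = - \frac{1793540}{3}$ ($w = - 7 \left(85389 + \frac{53}{3}\right) = \left(-7\right) \frac{256220}{3} = - \frac{1793540}{3} \approx -5.9785 \cdot 10^{5}$)
$Z = - \frac{1793540}{3} \approx -5.9785 \cdot 10^{5}$
$\left(95393 + V{\left(50 - -197,372 \right)}\right) + Z = \left(95393 + \left(-175062 - 133176 + 489 \left(50 - -197\right) + 372 \left(50 - -197\right)\right)\right) - \frac{1793540}{3} = \left(95393 + \left(-175062 - 133176 + 489 \left(50 + 197\right) + 372 \left(50 + 197\right)\right)\right) - \frac{1793540}{3} = \left(95393 + \left(-175062 - 133176 + 489 \cdot 247 + 372 \cdot 247\right)\right) - \frac{1793540}{3} = \left(95393 + \left(-175062 - 133176 + 120783 + 91884\right)\right) - \frac{1793540}{3} = \left(95393 - 95571\right) - \frac{1793540}{3} = -178 - \frac{1793540}{3} = - \frac{1794074}{3}$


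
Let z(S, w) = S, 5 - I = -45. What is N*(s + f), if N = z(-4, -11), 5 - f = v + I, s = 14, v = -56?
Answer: -100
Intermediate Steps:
I = 50 (I = 5 - 1*(-45) = 5 + 45 = 50)
f = 11 (f = 5 - (-56 + 50) = 5 - 1*(-6) = 5 + 6 = 11)
N = -4
N*(s + f) = -4*(14 + 11) = -4*25 = -100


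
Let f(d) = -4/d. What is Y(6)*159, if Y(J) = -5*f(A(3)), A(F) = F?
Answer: 1060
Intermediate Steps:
Y(J) = 20/3 (Y(J) = -(-20)/3 = -5*(-4/3) = 20/3)
Y(6)*159 = (20/3)*159 = 1060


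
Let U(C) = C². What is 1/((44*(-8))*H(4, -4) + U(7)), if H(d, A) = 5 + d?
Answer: -1/3119 ≈ -0.00032062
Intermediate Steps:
1/((44*(-8))*H(4, -4) + U(7)) = 1/((44*(-8))*(5 + 4) + 7²) = 1/(-352*9 + 49) = 1/(-3168 + 49) = 1/(-3119) = -1/3119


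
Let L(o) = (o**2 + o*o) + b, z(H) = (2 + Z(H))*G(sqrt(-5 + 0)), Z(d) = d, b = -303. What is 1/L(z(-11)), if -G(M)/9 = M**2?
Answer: 1/327747 ≈ 3.0511e-6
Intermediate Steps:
G(M) = -9*M**2
z(H) = 90 + 45*H (z(H) = (2 + H)*(-9*(sqrt(-5 + 0))**2) = (2 + H)*(-9*(sqrt(-5))**2) = (2 + H)*(-9*(I*sqrt(5))**2) = (2 + H)*(-9*(-5)) = (2 + H)*45 = 90 + 45*H)
L(o) = -303 + 2*o**2 (L(o) = (o**2 + o*o) - 303 = (o**2 + o**2) - 303 = 2*o**2 - 303 = -303 + 2*o**2)
1/L(z(-11)) = 1/(-303 + 2*(90 + 45*(-11))**2) = 1/(-303 + 2*(90 - 495)**2) = 1/(-303 + 2*(-405)**2) = 1/(-303 + 2*164025) = 1/(-303 + 328050) = 1/327747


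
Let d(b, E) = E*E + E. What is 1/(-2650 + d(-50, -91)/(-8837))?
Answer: -8837/23426240 ≈ -0.00037723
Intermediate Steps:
d(b, E) = E + E**2 (d(b, E) = E**2 + E = E + E**2)
1/(-2650 + d(-50, -91)/(-8837)) = 1/(-2650 - 91*(1 - 91)/(-8837)) = 1/(-2650 - 91*(-90)*(-1/8837)) = 1/(-2650 + 8190*(-1/8837)) = 1/(-2650 - 8190/8837) = 1/(-23426240/8837) = -8837/23426240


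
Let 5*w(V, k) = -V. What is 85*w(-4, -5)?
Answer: 68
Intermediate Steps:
w(V, k) = -V/5 (w(V, k) = (-V)/5 = -V/5)
85*w(-4, -5) = 85*(-1/5*(-4)) = 85*(4/5) = 68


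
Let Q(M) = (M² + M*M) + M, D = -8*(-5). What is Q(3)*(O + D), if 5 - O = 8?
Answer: 777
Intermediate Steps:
O = -3 (O = 5 - 1*8 = 5 - 8 = -3)
D = 40
Q(M) = M + 2*M² (Q(M) = (M² + M²) + M = 2*M² + M = M + 2*M²)
Q(3)*(O + D) = (3*(1 + 2*3))*(-3 + 40) = (3*(1 + 6))*37 = (3*7)*37 = 21*37 = 777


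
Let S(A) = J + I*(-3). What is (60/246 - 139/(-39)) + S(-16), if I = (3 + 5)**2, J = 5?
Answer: -292924/1599 ≈ -183.19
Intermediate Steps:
I = 64 (I = 8**2 = 64)
S(A) = -187 (S(A) = 5 + 64*(-3) = 5 - 192 = -187)
(60/246 - 139/(-39)) + S(-16) = (60/246 - 139/(-39)) - 187 = (60*(1/246) - 139*(-1/39)) - 187 = (10/41 + 139/39) - 187 = 6089/1599 - 187 = -292924/1599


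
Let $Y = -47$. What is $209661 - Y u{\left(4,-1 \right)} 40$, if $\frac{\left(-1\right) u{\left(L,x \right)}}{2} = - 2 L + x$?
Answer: $243501$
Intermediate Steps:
$u{\left(L,x \right)} = - 2 x + 4 L$ ($u{\left(L,x \right)} = - 2 \left(- 2 L + x\right) = - 2 \left(x - 2 L\right) = - 2 x + 4 L$)
$209661 - Y u{\left(4,-1 \right)} 40 = 209661 - - 47 \left(\left(-2\right) \left(-1\right) + 4 \cdot 4\right) 40 = 209661 - - 47 \left(2 + 16\right) 40 = 209661 - \left(-47\right) 18 \cdot 40 = 209661 - \left(-846\right) 40 = 209661 - -33840 = 209661 + 33840 = 243501$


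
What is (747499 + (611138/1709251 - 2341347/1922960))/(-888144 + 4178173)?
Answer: 2456892810385524423/10813737404556185840 ≈ 0.22720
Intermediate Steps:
(747499 + (611138/1709251 - 2341347/1922960))/(-888144 + 4178173) = (747499 + (611138*(1/1709251) - 2341347*1/1922960))/3290029 = (747499 + (611138/1709251 - 2341347/1922960))*(1/3290029) = (747499 - 2826755772617/3286821302960)*(1/3290029) = (2456892810385524423/3286821302960)*(1/3290029) = 2456892810385524423/10813737404556185840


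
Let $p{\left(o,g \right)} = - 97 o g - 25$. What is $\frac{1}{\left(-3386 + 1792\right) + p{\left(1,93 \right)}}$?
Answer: $- \frac{1}{10640} \approx -9.3985 \cdot 10^{-5}$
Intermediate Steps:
$p{\left(o,g \right)} = -25 - 97 g o$ ($p{\left(o,g \right)} = - 97 g o - 25 = -25 - 97 g o$)
$\frac{1}{\left(-3386 + 1792\right) + p{\left(1,93 \right)}} = \frac{1}{\left(-3386 + 1792\right) - \left(25 + 9021 \cdot 1\right)} = \frac{1}{-1594 - 9046} = \frac{1}{-10640} = - \frac{1}{10640}$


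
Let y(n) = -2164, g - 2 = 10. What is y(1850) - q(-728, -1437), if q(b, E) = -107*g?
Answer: -880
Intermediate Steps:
g = 12 (g = 2 + 10 = 12)
q(b, E) = -1284 (q(b, E) = -107*12 = -1284)
y(1850) - q(-728, -1437) = -2164 - 1*(-1284) = -2164 + 1284 = -880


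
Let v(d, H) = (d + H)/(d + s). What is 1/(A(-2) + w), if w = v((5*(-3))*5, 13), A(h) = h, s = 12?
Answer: -63/64 ≈ -0.98438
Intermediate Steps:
v(d, H) = (H + d)/(12 + d) (v(d, H) = (d + H)/(d + 12) = (H + d)/(12 + d))
w = 62/63 (w = (13 + (5*(-3))*5)/(12 + (5*(-3))*5) = (13 - 15*5)/(12 - 15*5) = (13 - 75)/(12 - 75) = -62/(-63) = -1/63*(-62) = 62/63 ≈ 0.98413)
1/(A(-2) + w) = 1/(-2 + 62/63) = 1/(-64/63) = -63/64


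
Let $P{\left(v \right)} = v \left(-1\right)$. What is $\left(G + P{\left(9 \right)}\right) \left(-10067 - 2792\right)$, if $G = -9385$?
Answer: $120797446$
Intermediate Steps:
$P{\left(v \right)} = - v$
$\left(G + P{\left(9 \right)}\right) \left(-10067 - 2792\right) = \left(-9385 - 9\right) \left(-10067 - 2792\right) = \left(-9385 - 9\right) \left(-12859\right) = \left(-9394\right) \left(-12859\right) = 120797446$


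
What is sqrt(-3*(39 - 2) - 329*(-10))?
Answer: 17*sqrt(11) ≈ 56.383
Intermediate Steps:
sqrt(-3*(39 - 2) - 329*(-10)) = sqrt(-3*37 + 3290) = sqrt(-111 + 3290) = sqrt(3179) = 17*sqrt(11)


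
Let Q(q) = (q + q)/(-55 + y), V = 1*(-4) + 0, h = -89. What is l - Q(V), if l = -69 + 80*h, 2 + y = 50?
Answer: -50331/7 ≈ -7190.1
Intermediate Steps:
y = 48 (y = -2 + 50 = 48)
V = -4 (V = -4 + 0 = -4)
l = -7189 (l = -69 + 80*(-89) = -69 - 7120 = -7189)
Q(q) = -2*q/7 (Q(q) = (q + q)/(-55 + 48) = (2*q)/(-7) = (2*q)*(-1/7) = -2*q/7)
l - Q(V) = -7189 - (-2)*(-4)/7 = -7189 - 1*8/7 = -7189 - 8/7 = -50331/7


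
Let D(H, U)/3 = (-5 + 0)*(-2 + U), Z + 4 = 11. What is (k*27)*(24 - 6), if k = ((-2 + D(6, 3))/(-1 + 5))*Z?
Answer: -28917/2 ≈ -14459.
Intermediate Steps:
Z = 7 (Z = -4 + 11 = 7)
D(H, U) = 30 - 15*U (D(H, U) = 3*((-5 + 0)*(-2 + U)) = 3*(-5*(-2 + U)) = 3*(10 - 5*U) = 30 - 15*U)
k = -119/4 (k = ((-2 + (30 - 15*3))/(-1 + 5))*7 = ((-2 + (30 - 45))/4)*7 = ((-2 - 15)*(¼))*7 = -17*¼*7 = -17/4*7 = -119/4 ≈ -29.750)
(k*27)*(24 - 6) = (-119/4*27)*(24 - 6) = -3213/4*18 = -28917/2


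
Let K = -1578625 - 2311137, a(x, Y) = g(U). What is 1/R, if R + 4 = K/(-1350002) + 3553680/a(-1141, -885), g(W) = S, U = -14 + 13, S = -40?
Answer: -675001/59969193965 ≈ -1.1256e-5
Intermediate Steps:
U = -1
g(W) = -40
a(x, Y) = -40
K = -3889762
R = -59969193965/675001 (R = -4 + (-3889762/(-1350002) + 3553680/(-40)) = -4 + (-3889762*(-1/1350002) + 3553680*(-1/40)) = -4 + (1944881/675001 - 88842) = -4 - 59966493961/675001 = -59969193965/675001 ≈ -88843.)
1/R = 1/(-59969193965/675001) = -675001/59969193965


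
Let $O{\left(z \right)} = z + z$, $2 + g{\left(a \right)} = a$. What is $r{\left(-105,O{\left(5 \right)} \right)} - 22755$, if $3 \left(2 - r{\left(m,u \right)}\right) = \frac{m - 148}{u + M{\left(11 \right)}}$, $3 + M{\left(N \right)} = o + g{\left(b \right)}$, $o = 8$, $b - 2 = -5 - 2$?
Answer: $- \frac{545819}{24} \approx -22742.0$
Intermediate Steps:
$b = -5$ ($b = 2 - 7 = -5$)
$g{\left(a \right)} = -2 + a$
$O{\left(z \right)} = 2 z$
$M{\left(N \right)} = -2$ ($M{\left(N \right)} = -3 + \left(8 - 7\right) = -3 + 1 = -2$)
$r{\left(m,u \right)} = 2 - \frac{-148 + m}{3 \left(-2 + u\right)}$ ($r{\left(m,u \right)} = 2 - \frac{\left(m - 148\right) \frac{1}{u - 2}}{3} = 2 - \frac{\left(-148 + m\right) \frac{1}{-2 + u}}{3} = 2 - \frac{\frac{1}{-2 + u} \left(-148 + m\right)}{3} = 2 - \frac{-148 + m}{3 \left(-2 + u\right)}$)
$r{\left(-105,O{\left(5 \right)} \right)} - 22755 = \frac{136 - -105 + 6 \cdot 2 \cdot 5}{3 \left(-2 + 2 \cdot 5\right)} - 22755 = \frac{136 + 105 + 6 \cdot 10}{3 \left(-2 + 10\right)} - 22755 = \frac{136 + 105 + 60}{3 \cdot 8} - 22755 = \frac{1}{3} \cdot \frac{1}{8} \cdot 301 - 22755 = \frac{301}{24} - 22755 = - \frac{545819}{24}$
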